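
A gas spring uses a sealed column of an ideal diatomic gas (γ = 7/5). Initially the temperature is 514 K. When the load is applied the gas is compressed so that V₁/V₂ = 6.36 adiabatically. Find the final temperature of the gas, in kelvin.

T₂ ≈ 1080 K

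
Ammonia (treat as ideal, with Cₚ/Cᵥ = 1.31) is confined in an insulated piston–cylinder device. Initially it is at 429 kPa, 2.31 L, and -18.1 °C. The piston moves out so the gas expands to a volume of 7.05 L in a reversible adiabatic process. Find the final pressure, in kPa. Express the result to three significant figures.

P₂ ≈ 99.5 kPa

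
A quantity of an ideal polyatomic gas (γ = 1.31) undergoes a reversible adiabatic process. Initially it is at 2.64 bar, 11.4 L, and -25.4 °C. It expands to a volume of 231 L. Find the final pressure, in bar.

Adiabatic: P₁V₁^γ = P₂V₂^γ ⇒ P₂ = P₁ (V₁/V₂)^γ.
P₂ = 2.64 × (11.4/231)^(1.31) = 0.05126 bar.

P₂ ≈ 0.0513 bar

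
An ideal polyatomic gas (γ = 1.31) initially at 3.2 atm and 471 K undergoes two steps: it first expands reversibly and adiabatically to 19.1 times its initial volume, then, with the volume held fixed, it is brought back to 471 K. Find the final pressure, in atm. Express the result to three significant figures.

Adiabatic step (PV^γ = const): P₂ = 3.2×(1/19.1)^(1.31) = 0.06714 atm; T₂ = 471×(1/19.1)^(0.31) = 188.8 K.
Isochoric: P₃ = P₂(T₃/T₂) = 0.06714 × (471/188.8) = 0.1675 atm.

P₃ ≈ 0.168 atm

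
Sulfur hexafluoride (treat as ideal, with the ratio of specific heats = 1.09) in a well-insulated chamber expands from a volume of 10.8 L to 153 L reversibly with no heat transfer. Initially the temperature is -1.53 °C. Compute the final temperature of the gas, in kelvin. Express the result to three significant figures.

Adiabatic: T₁V₁^(γ−1) = T₂V₂^(γ−1) ⇒ T₂ = T₁ (V₁/V₂)^(γ−1).
T₁ = -1.53 °C = 271.6 K.
T₂ = 271.6 × (10.8/153)^(0.09) = 214 K.

T₂ ≈ 214 K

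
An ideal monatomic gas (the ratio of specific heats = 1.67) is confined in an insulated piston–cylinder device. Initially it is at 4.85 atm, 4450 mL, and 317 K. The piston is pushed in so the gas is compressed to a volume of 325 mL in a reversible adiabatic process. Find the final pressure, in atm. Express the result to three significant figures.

P₂ ≈ 383 atm

Since PV^γ is constant along a reversible adiabat, P₂ = P₁ (V₁/V₂)^γ.
P₂ = 4.85 × (4450/325)^(1.67) = 383.4 atm.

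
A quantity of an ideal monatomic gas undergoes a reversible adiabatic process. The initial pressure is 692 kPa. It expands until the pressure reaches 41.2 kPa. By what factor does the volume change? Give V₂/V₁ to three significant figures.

From PV^γ = const, V₂/V₁ = (P₁/P₂)^(1/γ).
For a monatomic ideal gas γ = 5/3.
V₂/V₁ = (692/41.2)^(3/5) = 5.434.

V₂/V₁ ≈ 5.43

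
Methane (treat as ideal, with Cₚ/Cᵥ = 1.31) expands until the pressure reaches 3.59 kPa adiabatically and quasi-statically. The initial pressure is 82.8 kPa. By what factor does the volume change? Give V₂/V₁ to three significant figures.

V₂/V₁ ≈ 11.0

From PV^γ = const, V₂/V₁ = (P₁/P₂)^(1/γ).
V₂/V₁ = (82.8/3.59)^(0.763) = 10.98.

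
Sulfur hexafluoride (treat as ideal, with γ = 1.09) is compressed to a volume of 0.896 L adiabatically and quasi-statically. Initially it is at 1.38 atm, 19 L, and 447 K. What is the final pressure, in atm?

Adiabatic: P₁V₁^γ = P₂V₂^γ ⇒ P₂ = P₁ (V₁/V₂)^γ.
P₂ = 1.38 × (19/0.896)^(1.09) = 38.52 atm.

P₂ ≈ 38.5 atm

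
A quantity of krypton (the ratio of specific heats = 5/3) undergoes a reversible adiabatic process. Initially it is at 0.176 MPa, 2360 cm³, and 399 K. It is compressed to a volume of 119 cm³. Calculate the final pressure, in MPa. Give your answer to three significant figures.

Adiabatic: P₁V₁^γ = P₂V₂^γ ⇒ P₂ = P₁ (V₁/V₂)^γ.
P₂ = 0.176 × (2360/119)^(5/3) = 25.57 MPa.

P₂ ≈ 25.6 MPa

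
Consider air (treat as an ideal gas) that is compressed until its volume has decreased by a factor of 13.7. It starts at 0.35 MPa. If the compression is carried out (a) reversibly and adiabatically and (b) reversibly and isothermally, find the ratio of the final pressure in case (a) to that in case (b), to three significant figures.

P_adiabatic / P_isothermal ≈ 2.85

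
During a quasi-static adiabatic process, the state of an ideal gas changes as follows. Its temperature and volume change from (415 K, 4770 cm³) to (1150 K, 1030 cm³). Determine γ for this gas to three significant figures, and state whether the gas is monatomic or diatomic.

γ ≈ 1.66; monatomic

TV^(γ−1) = const ⇒ γ − 1 = ln(T₂/T₁) / ln(V₁/V₂).
γ = 1 + ln(1150/415) / ln(4770/1030) = 1.665.
γ ≈ 1.66 is close to 5/3, so the gas is monatomic.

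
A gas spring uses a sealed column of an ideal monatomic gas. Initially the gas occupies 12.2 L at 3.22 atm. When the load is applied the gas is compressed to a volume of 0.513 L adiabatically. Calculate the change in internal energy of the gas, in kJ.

ΔU ≈ 43.4 kJ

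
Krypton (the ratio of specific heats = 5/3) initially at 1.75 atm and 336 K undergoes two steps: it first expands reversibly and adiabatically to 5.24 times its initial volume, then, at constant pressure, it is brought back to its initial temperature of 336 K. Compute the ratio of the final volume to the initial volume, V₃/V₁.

V₃/V₁ ≈ 15.8

Adiabatic step: V₂/V₁ = 5.24; T₂ = T₁·(1/5.24)^(2/3) = 111.4 K.
Isobaric step: V₃/V₂ = T₃/T₂ = 336/111.4.
V₃/V₁ = (V₂/V₁)(V₃/V₂) = 5.24 × (336/111.4) = 15.81.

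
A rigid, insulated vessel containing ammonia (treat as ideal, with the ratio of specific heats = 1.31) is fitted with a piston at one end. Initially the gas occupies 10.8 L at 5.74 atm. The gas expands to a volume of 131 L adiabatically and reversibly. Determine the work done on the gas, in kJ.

W ≈ -10.9 kJ

P₂ = P₁(V₁/V₂)^γ = 5.74×(10.8/131)^(1.31) = 0.2183 atm.
For a reversible adiabat, W_by_gas = (P₁V₁ − P₂V₂)/(γ−1).
W_by = (581600×0.0108 − 22120×0.131) / (0.31) = 10910 J.
W_on_gas = −W_by = -10910 J.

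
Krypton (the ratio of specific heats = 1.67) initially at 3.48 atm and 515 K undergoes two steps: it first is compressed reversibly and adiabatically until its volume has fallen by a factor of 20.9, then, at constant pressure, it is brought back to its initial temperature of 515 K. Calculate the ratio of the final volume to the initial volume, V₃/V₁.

Adiabatic step: V₂/V₁ = 0.04785; T₂ = T₁·20.9^(0.67) = 3947 K.
Isobaric step: V₃/V₂ = T₃/T₂ = 515/3947.
V₃/V₁ = (V₂/V₁)(V₃/V₂) = 0.04785 × (515/3947) = 0.006242.

V₃/V₁ ≈ 0.00624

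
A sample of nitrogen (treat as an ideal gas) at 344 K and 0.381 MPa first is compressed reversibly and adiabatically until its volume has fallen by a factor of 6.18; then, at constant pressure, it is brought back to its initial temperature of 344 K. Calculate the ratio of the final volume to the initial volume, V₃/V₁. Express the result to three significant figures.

For a diatomic ideal gas γ = 7/5.
Adiabatic step: V₂/V₁ = 0.1618; T₂ = T₁·6.18^(2/5) = 712.8 K.
Isobaric step: V₃/V₂ = T₃/T₂ = 344/712.8.
V₃/V₁ = (V₂/V₁)(V₃/V₂) = 0.1618 × (344/712.8) = 0.07809.

V₃/V₁ ≈ 0.0781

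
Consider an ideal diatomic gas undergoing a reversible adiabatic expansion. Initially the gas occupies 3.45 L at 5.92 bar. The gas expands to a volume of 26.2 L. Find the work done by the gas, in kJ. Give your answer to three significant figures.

W ≈ 2.84 kJ

γ = 7/5 for a diatomic ideal gas.
P₂ = P₁(V₁/V₂)^γ = 5.92×(3.45/26.2)^(7/5) = 0.3465 bar.
For a reversible adiabat, W_by_gas = (P₁V₁ − P₂V₂)/(γ−1).
W_by = (592000×0.00345 − 34650×0.0262) / (2/5) = 2837 J.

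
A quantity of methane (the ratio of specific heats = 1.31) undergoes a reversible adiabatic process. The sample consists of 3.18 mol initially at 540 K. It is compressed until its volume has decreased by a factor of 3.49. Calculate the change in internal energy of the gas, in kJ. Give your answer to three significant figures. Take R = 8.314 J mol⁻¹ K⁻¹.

Adiabatic: T₁V₁^(γ−1) = T₂V₂^(γ−1) ⇒ T₂ = T₁ (V₁/V₂)^(γ−1).
T₂ = 540 × 3.49^(0.31) = 795.6 K.
Q = 0, so ΔU = W_on_gas = nCᵥΔT with Cᵥ = R/(γ−1) = 26.82 J/(mol·K).
ΔU = 3.18 × 26.82 × (795.6 − 540) = 21800 J.

ΔU ≈ 21.8 kJ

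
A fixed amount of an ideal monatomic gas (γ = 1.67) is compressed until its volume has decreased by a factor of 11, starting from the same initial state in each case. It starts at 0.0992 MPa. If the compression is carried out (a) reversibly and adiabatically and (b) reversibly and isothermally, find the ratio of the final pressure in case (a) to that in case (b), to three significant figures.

P_adiabatic / P_isothermal ≈ 4.99

Isothermal: P_b = P₁(V₁/V₂) = 0.0992×11.
Adiabatic: P_a = P₁(V₁/V₂)^γ = 0.0992×11^(1.67).
P_a/P_b = (V₁/V₂)^(γ−1) = 11^(0.67) = 4.986.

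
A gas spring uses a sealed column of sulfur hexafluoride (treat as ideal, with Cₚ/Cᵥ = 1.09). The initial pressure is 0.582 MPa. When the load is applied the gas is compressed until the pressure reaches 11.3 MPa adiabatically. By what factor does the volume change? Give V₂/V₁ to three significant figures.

V₂/V₁ ≈ 0.0658

From PV^γ = const, V₂/V₁ = (P₁/P₂)^(1/γ).
V₂/V₁ = (0.582/11.3)^(0.917) = 0.0658.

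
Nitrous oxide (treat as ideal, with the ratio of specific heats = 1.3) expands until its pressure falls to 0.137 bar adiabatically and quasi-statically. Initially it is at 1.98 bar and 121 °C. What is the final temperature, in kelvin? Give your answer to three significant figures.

Adiabatic: T₂/T₁ = (P₂/P₁)^((γ−1)/γ).
T₁ = 121 °C = 394.1 K.
T₂ = 394.1 × (0.137/1.98)^(0.231) = 212.8 K.

T₂ ≈ 213 K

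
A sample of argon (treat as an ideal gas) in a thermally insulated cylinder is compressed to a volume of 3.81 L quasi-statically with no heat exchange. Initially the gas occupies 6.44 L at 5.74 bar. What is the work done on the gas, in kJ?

W ≈ 2.32 kJ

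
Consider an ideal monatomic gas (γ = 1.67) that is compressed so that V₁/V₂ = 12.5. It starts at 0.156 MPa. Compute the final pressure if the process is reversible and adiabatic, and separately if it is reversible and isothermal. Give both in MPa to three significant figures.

Isothermal: P₂ = P₁(V₁/V₂) = 0.156×12.5 = 1.95 MPa.
Adiabatic: P₂ = P₁(V₁/V₂)^γ = 0.156×12.5^(1.67) = 10.59 MPa.

adiabatic: 10.6 MPa; isothermal: 1.95 MPa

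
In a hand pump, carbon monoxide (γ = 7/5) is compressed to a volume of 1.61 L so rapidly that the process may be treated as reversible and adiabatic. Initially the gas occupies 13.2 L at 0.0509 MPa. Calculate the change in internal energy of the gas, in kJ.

P₂ = P₁(V₁/V₂)^γ = 0.0509×(13.2/1.61)^(7/5) = 0.9682 MPa.
For a reversible adiabat, W_by_gas = (P₁V₁ − P₂V₂)/(γ−1).
W_by = (50900×0.0132 − 968200×0.00161) / (2/5) = -2217 J.
Q = 0 ⇒ ΔU = −W_by = 2217 J.

ΔU ≈ 2.22 kJ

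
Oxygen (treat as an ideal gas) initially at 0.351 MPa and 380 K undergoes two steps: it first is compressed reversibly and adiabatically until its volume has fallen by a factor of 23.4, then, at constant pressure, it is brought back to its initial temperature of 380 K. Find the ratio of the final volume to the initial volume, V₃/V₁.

For a diatomic ideal gas γ = 7/5.
Adiabatic step: V₂/V₁ = 0.04274; T₂ = T₁·23.4^(2/5) = 1341 K.
Isobaric step: V₃/V₂ = T₃/T₂ = 380/1341.
V₃/V₁ = (V₂/V₁)(V₃/V₂) = 0.04274 × (380/1341) = 0.01211.

V₃/V₁ ≈ 0.0121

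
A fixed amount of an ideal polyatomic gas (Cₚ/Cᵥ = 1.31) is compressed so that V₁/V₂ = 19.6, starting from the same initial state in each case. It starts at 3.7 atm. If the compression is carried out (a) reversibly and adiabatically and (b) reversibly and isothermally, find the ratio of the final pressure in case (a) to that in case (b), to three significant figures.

Isothermal: P_b = P₁(V₁/V₂) = 3.7×19.6.
Adiabatic: P_a = P₁(V₁/V₂)^γ = 3.7×19.6^(1.31).
P_a/P_b = (V₁/V₂)^(γ−1) = 19.6^(0.31) = 2.515.

P_adiabatic / P_isothermal ≈ 2.52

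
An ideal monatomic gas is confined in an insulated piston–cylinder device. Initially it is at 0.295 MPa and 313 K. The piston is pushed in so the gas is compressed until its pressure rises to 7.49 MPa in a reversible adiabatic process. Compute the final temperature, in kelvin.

Adiabatic: T₂/T₁ = (P₂/P₁)^((γ−1)/γ).
For a monatomic ideal gas γ = 5/3, so (γ−1)/γ = 2/5.
T₂ = 313 × (7.49/0.295)^(2/5) = 1141 K.

T₂ ≈ 1140 K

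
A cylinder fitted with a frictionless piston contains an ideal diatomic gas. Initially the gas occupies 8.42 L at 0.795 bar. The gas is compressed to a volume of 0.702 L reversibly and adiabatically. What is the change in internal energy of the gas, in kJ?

ΔU ≈ 2.85 kJ

γ = 7/5 for a diatomic ideal gas.
P₂ = P₁(V₁/V₂)^γ = 0.795×(8.42/0.702)^(7/5) = 25.76 bar.
For a reversible adiabat, W_by_gas = (P₁V₁ − P₂V₂)/(γ−1).
W_by = (79500×0.00842 − 2.576×10^6×0.000702) / (2/5) = -2847 J.
Q = 0 ⇒ ΔU = −W_by = 2847 J.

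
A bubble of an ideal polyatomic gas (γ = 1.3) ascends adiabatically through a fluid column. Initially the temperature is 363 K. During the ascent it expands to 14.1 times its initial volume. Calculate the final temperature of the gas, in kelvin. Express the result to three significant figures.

For a reversible adiabat TV^(γ−1) is constant, so T₂ = T₁ (V₁/V₂)^(γ−1).
T₂ = 363 × (1/14.1)^(0.3) = 164.1 K.

T₂ ≈ 164 K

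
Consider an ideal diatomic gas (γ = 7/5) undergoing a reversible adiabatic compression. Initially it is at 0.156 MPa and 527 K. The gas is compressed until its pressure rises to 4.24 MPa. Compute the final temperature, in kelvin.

Along an adiabat T P^((1−γ)/γ) is constant, so T₂ = T₁ (P₂/P₁)^((γ−1)/γ).
T₂ = 527 × (4.24/0.156)^(2/7) = 1354 K.

T₂ ≈ 1350 K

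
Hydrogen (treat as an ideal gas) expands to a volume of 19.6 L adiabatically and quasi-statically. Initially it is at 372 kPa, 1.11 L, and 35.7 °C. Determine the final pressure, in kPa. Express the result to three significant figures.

Adiabatic: P₁V₁^γ = P₂V₂^γ ⇒ P₂ = P₁ (V₁/V₂)^γ.
γ = 7/5 for a diatomic ideal gas.
P₂ = 372 × (1.11/19.6)^(7/5) = 6.681 kPa.

P₂ ≈ 6.68 kPa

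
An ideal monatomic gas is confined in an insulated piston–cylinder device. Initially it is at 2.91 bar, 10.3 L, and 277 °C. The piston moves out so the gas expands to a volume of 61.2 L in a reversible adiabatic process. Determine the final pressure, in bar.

Adiabatic: P₁V₁^γ = P₂V₂^γ ⇒ P₂ = P₁ (V₁/V₂)^γ.
γ = 5/3 for a monatomic ideal gas.
P₂ = 2.91 × (10.3/61.2)^(5/3) = 0.1493 bar.

P₂ ≈ 0.149 bar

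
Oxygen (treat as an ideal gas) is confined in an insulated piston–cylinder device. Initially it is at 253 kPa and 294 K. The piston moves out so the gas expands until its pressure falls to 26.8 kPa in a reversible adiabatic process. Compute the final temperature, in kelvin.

T₂ ≈ 155 K

Adiabatic: T₂/T₁ = (P₂/P₁)^((γ−1)/γ).
For a diatomic ideal gas γ = 7/5, so (γ−1)/γ = 2/7.
T₂ = 294 × (26.8/253)^(2/7) = 154.8 K.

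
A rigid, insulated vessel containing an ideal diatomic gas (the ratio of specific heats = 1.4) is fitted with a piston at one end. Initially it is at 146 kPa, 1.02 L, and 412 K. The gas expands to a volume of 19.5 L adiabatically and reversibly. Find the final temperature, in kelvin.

T₂ ≈ 127 K

For a reversible adiabat TV^(γ−1) is constant, so T₂ = T₁ (V₁/V₂)^(γ−1).
T₂ = 412 × (1.02/19.5)^(0.4) = 126.6 K.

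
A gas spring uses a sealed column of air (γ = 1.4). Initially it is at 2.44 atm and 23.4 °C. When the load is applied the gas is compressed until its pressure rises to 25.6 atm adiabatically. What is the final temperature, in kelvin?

Adiabatic: T₂/T₁ = (P₂/P₁)^((γ−1)/γ).
T₁ = 23.4 °C = 296.5 K.
T₂ = 296.5 × (25.6/2.44)^(0.286) = 580.5 K.

T₂ ≈ 580 K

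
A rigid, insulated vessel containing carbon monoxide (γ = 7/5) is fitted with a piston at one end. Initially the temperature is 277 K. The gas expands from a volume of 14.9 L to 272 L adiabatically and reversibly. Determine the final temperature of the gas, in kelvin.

Adiabatic: T₁V₁^(γ−1) = T₂V₂^(γ−1) ⇒ T₂ = T₁ (V₁/V₂)^(γ−1).
T₂ = 277 × (14.9/272)^(2/5) = 86.68 K.

T₂ ≈ 86.7 K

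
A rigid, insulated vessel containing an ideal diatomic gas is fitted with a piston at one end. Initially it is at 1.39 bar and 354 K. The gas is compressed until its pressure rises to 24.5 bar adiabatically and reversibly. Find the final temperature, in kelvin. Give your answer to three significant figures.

T₂ ≈ 804 K

Along an adiabat T P^((1−γ)/γ) is constant, so T₂ = T₁ (P₂/P₁)^((γ−1)/γ).
For a diatomic ideal gas γ = 7/5, so (γ−1)/γ = 2/7.
T₂ = 354 × (24.5/1.39)^(2/7) = 803.6 K.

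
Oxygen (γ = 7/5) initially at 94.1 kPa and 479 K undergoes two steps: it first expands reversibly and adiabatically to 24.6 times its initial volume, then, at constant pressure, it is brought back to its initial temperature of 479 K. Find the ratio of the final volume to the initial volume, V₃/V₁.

Adiabatic step: V₂/V₁ = 24.6; T₂ = T₁·(1/24.6)^(2/5) = 133 K.
Isobaric step: V₃/V₂ = T₃/T₂ = 479/133.
V₃/V₁ = (V₂/V₁)(V₃/V₂) = 24.6 × (479/133) = 88.57.

V₃/V₁ ≈ 88.6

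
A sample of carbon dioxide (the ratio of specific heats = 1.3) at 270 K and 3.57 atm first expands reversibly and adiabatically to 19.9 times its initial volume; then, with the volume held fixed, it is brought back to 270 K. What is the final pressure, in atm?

Adiabatic step (PV^γ = const): P₂ = 3.57×(1/19.9)^(1.3) = 0.07314 atm; T₂ = 270×(1/19.9)^(0.3) = 110.1 K.
Isochoric: P₃ = P₂(T₃/T₂) = 0.07314 × (270/110.1) = 0.1794 atm.

P₃ ≈ 0.179 atm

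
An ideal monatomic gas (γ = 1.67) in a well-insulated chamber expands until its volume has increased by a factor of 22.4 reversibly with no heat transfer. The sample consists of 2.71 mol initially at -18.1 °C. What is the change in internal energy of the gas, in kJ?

ΔU ≈ -7.51 kJ

For a reversible adiabat TV^(γ−1) is constant, so T₂ = T₁ (V₁/V₂)^(γ−1).
T₁ = -18.1 °C = 255 K.
T₂ = 255 × (1/22.4)^(0.67) = 31.77 K.
Q = 0, so ΔU = W_on_gas = nCᵥΔT with Cᵥ = R/(γ−1) = 12.41 J/(mol·K).
ΔU = 2.71 × 12.41 × (31.77 − 255) = -7509 J.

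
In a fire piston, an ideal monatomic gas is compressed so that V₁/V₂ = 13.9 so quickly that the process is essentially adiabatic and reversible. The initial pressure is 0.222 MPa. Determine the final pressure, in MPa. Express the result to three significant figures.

Adiabatic: P₁V₁^γ = P₂V₂^γ ⇒ P₂ = P₁ (V₁/V₂)^γ.
For a monatomic ideal gas γ = 5/3.
P₂ = 0.222 × 13.9^(5/3) = 17.84 MPa.

P₂ ≈ 17.8 MPa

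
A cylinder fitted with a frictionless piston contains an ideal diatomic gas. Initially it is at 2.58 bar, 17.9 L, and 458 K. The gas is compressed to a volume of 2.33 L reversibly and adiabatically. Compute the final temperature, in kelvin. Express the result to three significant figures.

T₂ ≈ 1040 K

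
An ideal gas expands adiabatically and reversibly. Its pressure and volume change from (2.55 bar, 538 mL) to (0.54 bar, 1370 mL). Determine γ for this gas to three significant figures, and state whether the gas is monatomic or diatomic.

PV^γ = const ⇒ γ = ln(P₂/P₁) / ln(V₁/V₂).
γ = ln(0.54/2.55) / ln(538/1370) = 1.661.
γ ≈ 1.66 is close to 5/3, so the gas is monatomic.

γ ≈ 1.66; monatomic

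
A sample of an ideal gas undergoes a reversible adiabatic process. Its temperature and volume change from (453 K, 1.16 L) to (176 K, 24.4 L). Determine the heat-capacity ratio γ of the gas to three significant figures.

TV^(γ−1) = const ⇒ γ − 1 = ln(T₂/T₁) / ln(V₁/V₂).
γ = 1 + ln(176/453) / ln(1.16/24.4) = 1.31.

γ ≈ 1.31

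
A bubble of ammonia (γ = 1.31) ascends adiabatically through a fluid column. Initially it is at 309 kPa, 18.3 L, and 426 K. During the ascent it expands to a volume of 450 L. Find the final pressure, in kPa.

Adiabatic: P₁V₁^γ = P₂V₂^γ ⇒ P₂ = P₁ (V₁/V₂)^γ.
P₂ = 309 × (18.3/450)^(1.31) = 4.657 kPa.

P₂ ≈ 4.66 kPa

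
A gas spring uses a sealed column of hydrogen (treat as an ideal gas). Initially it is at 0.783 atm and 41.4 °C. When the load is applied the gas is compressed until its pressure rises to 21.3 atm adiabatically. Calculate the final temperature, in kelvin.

Adiabatic: T₂/T₁ = (P₂/P₁)^((γ−1)/γ).
For a diatomic ideal gas γ = 7/5, so (γ−1)/γ = 2/7.
T₁ = 41.4 °C = 314.5 K.
T₂ = 314.5 × (21.3/0.783)^(2/7) = 808.3 K.

T₂ ≈ 808 K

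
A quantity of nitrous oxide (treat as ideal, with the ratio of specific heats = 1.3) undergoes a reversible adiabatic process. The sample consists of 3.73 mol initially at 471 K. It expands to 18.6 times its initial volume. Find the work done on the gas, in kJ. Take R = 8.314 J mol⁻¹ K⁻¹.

W ≈ -28.4 kJ

For a reversible adiabat TV^(γ−1) is constant, so T₂ = T₁ (V₁/V₂)^(γ−1).
T₂ = 471 × (1/18.6)^(0.3) = 196 K.
Q = 0, so ΔU = W_on_gas = nCᵥΔT with Cᵥ = R/(γ−1) = 27.71 J/(mol·K).
ΔU = 3.73 × 27.71 × (196 − 471) = -28430 J.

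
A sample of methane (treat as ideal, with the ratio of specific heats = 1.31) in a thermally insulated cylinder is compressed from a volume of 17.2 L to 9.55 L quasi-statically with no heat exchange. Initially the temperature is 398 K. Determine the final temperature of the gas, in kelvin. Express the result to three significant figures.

For a reversible adiabat TV^(γ−1) is constant, so T₂ = T₁ (V₁/V₂)^(γ−1).
T₂ = 398 × (17.2/9.55)^(0.31) = 477.6 K.

T₂ ≈ 478 K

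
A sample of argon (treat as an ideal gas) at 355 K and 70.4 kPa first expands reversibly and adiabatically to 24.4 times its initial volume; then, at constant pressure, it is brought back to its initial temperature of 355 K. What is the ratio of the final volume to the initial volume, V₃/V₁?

For a monatomic ideal gas γ = 5/3.
Adiabatic step: V₂/V₁ = 24.4; T₂ = T₁·(1/24.4)^(2/3) = 42.2 K.
Isobaric step: V₃/V₂ = T₃/T₂ = 355/42.2.
V₃/V₁ = (V₂/V₁)(V₃/V₂) = 24.4 × (355/42.2) = 205.3.

V₃/V₁ ≈ 205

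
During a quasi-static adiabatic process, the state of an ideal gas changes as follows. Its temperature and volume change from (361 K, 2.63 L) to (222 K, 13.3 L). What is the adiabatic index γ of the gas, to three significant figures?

γ ≈ 1.30

TV^(γ−1) = const ⇒ γ − 1 = ln(T₂/T₁) / ln(V₁/V₂).
γ = 1 + ln(222/361) / ln(2.63/13.3) = 1.3.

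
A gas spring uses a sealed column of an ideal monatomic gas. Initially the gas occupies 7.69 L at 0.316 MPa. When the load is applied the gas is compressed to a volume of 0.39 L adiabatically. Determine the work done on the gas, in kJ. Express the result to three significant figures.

γ = 5/3 for a monatomic ideal gas.
P₂ = P₁(V₁/V₂)^γ = 0.316×(7.69/0.39)^(5/3) = 45.48 MPa.
For a reversible adiabat, W_by_gas = (P₁V₁ − P₂V₂)/(γ−1).
W_by = (316000×0.00769 − 4.548×10^7×0.00039) / (2/3) = -22960 J.
W_on_gas = −W_by = 22960 J.

W ≈ 23.0 kJ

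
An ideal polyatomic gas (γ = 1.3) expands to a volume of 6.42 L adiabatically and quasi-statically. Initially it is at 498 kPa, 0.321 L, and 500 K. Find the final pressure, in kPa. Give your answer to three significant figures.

Since PV^γ is constant along a reversible adiabat, P₂ = P₁ (V₁/V₂)^γ.
P₂ = 498 × (0.321/6.42)^(1.3) = 10.14 kPa.

P₂ ≈ 10.1 kPa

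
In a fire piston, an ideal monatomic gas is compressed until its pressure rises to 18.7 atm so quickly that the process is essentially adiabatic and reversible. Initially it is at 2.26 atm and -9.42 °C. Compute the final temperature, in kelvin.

T₂ ≈ 614 K

Along an adiabat T P^((1−γ)/γ) is constant, so T₂ = T₁ (P₂/P₁)^((γ−1)/γ).
For a monatomic ideal gas γ = 5/3, so (γ−1)/γ = 2/5.
T₁ = -9.42 °C = 263.7 K.
T₂ = 263.7 × (18.7/2.26)^(2/5) = 614.1 K.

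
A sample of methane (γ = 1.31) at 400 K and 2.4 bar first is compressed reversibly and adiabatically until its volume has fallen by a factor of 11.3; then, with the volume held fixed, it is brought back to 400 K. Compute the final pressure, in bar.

P₃ ≈ 27.1 bar

Adiabatic step (PV^γ = const): P₂ = 2.4×11.3^(1.31) = 57.51 bar; T₂ = 400×11.3^(0.31) = 848.2 K.
Isochoric: P₃ = P₂(T₃/T₂) = 57.51 × (400/848.2) = 27.12 bar.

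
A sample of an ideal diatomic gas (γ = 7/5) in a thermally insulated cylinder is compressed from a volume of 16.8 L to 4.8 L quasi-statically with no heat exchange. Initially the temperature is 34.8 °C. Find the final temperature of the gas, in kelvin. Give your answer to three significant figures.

T₂ ≈ 508 K

Adiabatic: T₁V₁^(γ−1) = T₂V₂^(γ−1) ⇒ T₂ = T₁ (V₁/V₂)^(γ−1).
T₁ = 34.8 °C = 307.9 K.
T₂ = 307.9 × (16.8/4.8)^(2/5) = 508.3 K.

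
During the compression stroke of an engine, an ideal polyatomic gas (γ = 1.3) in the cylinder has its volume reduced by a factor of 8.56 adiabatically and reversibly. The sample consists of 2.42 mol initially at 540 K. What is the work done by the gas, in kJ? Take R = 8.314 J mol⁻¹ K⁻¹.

Adiabatic: T₁V₁^(γ−1) = T₂V₂^(γ−1) ⇒ T₂ = T₁ (V₁/V₂)^(γ−1).
T₂ = 540 × 8.56^(0.3) = 1028 K.
Q = 0, so ΔU = W_on_gas = nCᵥΔT with Cᵥ = R/(γ−1) = 27.71 J/(mol·K).
ΔU = 2.42 × 27.71 × (1028 − 540) = 32750 J.
Work done by the gas = −ΔU = -32750 J.

W ≈ -32.8 kJ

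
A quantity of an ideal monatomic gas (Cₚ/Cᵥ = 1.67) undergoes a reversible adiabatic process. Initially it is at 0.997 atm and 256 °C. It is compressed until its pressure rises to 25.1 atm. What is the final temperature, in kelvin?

Along an adiabat T P^((1−γ)/γ) is constant, so T₂ = T₁ (P₂/P₁)^((γ−1)/γ).
T₁ = 256 °C = 529.1 K.
T₂ = 529.1 × (25.1/0.997)^(0.401) = 1930 K.

T₂ ≈ 1930 K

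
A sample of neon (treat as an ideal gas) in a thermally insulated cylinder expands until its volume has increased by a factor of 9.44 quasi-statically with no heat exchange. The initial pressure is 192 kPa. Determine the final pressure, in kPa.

P₂ ≈ 4.55 kPa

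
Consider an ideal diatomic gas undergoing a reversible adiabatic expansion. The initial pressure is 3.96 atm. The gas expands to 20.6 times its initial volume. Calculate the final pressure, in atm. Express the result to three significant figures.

P₂ ≈ 0.0573 atm

Adiabatic: P₁V₁^γ = P₂V₂^γ ⇒ P₂ = P₁ (V₁/V₂)^γ.
For a diatomic ideal gas γ = 7/5.
P₂ = 3.96 × (1/20.6)^(7/5) = 0.05732 atm.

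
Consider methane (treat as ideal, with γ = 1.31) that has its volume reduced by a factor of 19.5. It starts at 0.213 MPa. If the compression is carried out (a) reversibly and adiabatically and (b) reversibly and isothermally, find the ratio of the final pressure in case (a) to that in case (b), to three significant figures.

P_adiabatic / P_isothermal ≈ 2.51

Isothermal: P_b = P₁(V₁/V₂) = 0.213×19.5.
Adiabatic: P_a = P₁(V₁/V₂)^γ = 0.213×19.5^(1.31).
P_a/P_b = (V₁/V₂)^(γ−1) = 19.5^(0.31) = 2.511.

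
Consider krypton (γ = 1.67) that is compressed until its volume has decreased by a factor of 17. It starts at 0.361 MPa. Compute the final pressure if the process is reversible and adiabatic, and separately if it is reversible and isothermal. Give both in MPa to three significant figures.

adiabatic: 41.0 MPa; isothermal: 6.14 MPa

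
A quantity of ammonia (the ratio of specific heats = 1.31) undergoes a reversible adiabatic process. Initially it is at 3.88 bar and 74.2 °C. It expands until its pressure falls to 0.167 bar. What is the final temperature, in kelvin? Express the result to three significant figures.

T₂ ≈ 165 K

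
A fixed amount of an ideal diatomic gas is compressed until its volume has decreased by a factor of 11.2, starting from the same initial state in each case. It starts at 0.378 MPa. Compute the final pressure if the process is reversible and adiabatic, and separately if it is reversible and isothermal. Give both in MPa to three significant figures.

For a diatomic ideal gas γ = 7/5.
Isothermal: P₂ = P₁(V₁/V₂) = 0.378×11.2 = 4.234 MPa.
Adiabatic: P₂ = P₁(V₁/V₂)^γ = 0.378×11.2^(7/5) = 11.13 MPa.

adiabatic: 11.1 MPa; isothermal: 4.23 MPa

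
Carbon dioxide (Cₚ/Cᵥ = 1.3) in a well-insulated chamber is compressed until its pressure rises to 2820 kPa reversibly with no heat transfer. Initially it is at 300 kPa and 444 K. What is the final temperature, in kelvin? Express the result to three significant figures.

Adiabatic: T₂/T₁ = (P₂/P₁)^((γ−1)/γ).
T₂ = 444 × (2820/300)^(0.231) = 744.6 K.

T₂ ≈ 745 K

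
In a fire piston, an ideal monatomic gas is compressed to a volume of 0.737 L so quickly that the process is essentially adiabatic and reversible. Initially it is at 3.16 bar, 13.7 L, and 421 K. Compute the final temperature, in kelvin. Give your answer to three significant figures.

T₂ ≈ 2950 K

Adiabatic: T₁V₁^(γ−1) = T₂V₂^(γ−1) ⇒ T₂ = T₁ (V₁/V₂)^(γ−1).
γ = 5/3 for a monatomic ideal gas.
T₂ = 421 × (13.7/0.737)^(2/3) = 2954 K.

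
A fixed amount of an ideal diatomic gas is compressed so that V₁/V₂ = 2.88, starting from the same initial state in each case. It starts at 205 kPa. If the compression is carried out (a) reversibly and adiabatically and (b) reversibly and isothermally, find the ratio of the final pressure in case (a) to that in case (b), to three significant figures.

For a diatomic ideal gas γ = 7/5.
Isothermal: P_b = P₁(V₁/V₂) = 205×2.88.
Adiabatic: P_a = P₁(V₁/V₂)^γ = 205×2.88^(7/5).
P_a/P_b = (V₁/V₂)^(γ−1) = 2.88^(2/5) = 1.527.

P_adiabatic / P_isothermal ≈ 1.53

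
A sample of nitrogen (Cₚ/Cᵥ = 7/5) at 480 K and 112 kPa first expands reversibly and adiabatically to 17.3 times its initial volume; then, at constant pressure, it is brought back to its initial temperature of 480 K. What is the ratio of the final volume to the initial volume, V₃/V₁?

V₃/V₁ ≈ 54.1

Adiabatic step: V₂/V₁ = 17.3; T₂ = T₁·(1/17.3)^(2/5) = 153.5 K.
Isobaric step: V₃/V₂ = T₃/T₂ = 480/153.5.
V₃/V₁ = (V₂/V₁)(V₃/V₂) = 17.3 × (480/153.5) = 54.11.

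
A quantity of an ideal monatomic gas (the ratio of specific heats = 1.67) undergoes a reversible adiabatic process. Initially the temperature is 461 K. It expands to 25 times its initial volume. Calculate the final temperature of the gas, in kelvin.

Adiabatic: T₁V₁^(γ−1) = T₂V₂^(γ−1) ⇒ T₂ = T₁ (V₁/V₂)^(γ−1).
T₂ = 461 × (1/25)^(0.67) = 53.34 K.

T₂ ≈ 53.3 K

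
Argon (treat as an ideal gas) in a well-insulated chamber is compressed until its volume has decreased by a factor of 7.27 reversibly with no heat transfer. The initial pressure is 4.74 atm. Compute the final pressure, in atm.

P₂ ≈ 129 atm

Since PV^γ is constant along a reversible adiabat, P₂ = P₁ (V₁/V₂)^γ.
For a monatomic ideal gas γ = 5/3.
P₂ = 4.74 × 7.27^(5/3) = 129.3 atm.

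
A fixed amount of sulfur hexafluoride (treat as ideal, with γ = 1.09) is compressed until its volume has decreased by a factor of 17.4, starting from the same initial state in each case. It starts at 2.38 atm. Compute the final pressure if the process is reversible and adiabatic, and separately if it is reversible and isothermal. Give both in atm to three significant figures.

Isothermal: P₂ = P₁(V₁/V₂) = 2.38×17.4 = 41.41 atm.
Adiabatic: P₂ = P₁(V₁/V₂)^γ = 2.38×17.4^(1.09) = 53.55 atm.

adiabatic: 53.6 atm; isothermal: 41.4 atm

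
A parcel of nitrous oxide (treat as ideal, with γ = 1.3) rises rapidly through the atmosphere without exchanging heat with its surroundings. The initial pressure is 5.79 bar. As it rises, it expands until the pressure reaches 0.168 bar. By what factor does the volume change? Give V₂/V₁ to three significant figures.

From PV^γ = const, V₂/V₁ = (P₁/P₂)^(1/γ).
V₂/V₁ = (5.79/0.168)^(0.769) = 15.23.

V₂/V₁ ≈ 15.2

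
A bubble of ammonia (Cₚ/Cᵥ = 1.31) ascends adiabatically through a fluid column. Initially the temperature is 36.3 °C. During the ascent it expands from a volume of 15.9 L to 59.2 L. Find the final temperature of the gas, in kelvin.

Adiabatic: T₁V₁^(γ−1) = T₂V₂^(γ−1) ⇒ T₂ = T₁ (V₁/V₂)^(γ−1).
T₁ = 36.3 °C = 309.4 K.
T₂ = 309.4 × (15.9/59.2)^(0.31) = 205.9 K.

T₂ ≈ 206 K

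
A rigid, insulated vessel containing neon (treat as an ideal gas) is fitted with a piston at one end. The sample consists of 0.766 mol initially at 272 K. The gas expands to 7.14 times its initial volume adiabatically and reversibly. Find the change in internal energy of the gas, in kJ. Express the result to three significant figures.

ΔU ≈ -1.90 kJ

Adiabatic: T₁V₁^(γ−1) = T₂V₂^(γ−1) ⇒ T₂ = T₁ (V₁/V₂)^(γ−1).
γ = 5/3 for a monatomic ideal gas, so γ−1 = 2/3.
T₂ = 272 × (1/7.14)^(2/3) = 73.36 K.
Q = 0, so ΔU = W_on_gas = nCᵥΔT with Cᵥ = R/(γ−1) = 12.47 J/(mol·K).
ΔU = 0.766 × 12.47 × (73.36 − 272) = -1898 J.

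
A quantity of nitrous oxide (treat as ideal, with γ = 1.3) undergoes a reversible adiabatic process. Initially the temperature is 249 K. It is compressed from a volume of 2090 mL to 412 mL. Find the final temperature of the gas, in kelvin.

Adiabatic: T₁V₁^(γ−1) = T₂V₂^(γ−1) ⇒ T₂ = T₁ (V₁/V₂)^(γ−1).
T₂ = 249 × (2090/412)^(0.3) = 405.3 K.

T₂ ≈ 405 K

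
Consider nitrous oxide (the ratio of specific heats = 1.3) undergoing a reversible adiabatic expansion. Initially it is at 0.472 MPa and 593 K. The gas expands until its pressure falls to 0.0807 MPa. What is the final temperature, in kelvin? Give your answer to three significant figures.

Adiabatic: T₂/T₁ = (P₂/P₁)^((γ−1)/γ).
T₂ = 593 × (0.0807/0.472)^(0.231) = 394.5 K.

T₂ ≈ 394 K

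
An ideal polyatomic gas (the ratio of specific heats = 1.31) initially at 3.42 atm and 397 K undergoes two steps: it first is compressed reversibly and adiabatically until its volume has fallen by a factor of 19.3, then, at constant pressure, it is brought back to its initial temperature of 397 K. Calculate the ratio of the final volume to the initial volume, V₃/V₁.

Adiabatic step: V₂/V₁ = 0.05181; T₂ = T₁·19.3^(0.31) = 993.8 K.
Isobaric step: V₃/V₂ = T₃/T₂ = 397/993.8.
V₃/V₁ = (V₂/V₁)(V₃/V₂) = 0.05181 × (397/993.8) = 0.0207.

V₃/V₁ ≈ 0.0207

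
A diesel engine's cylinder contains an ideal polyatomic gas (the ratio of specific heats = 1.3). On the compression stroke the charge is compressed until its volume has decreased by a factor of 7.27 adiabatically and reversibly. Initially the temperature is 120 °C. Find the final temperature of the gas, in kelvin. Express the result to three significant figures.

T₂ ≈ 713 K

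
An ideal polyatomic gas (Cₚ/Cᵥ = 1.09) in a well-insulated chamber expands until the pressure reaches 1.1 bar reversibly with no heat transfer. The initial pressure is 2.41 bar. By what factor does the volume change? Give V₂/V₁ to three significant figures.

V₂/V₁ ≈ 2.05

From PV^γ = const, V₂/V₁ = (P₁/P₂)^(1/γ).
V₂/V₁ = (2.41/1.1)^(0.917) = 2.054.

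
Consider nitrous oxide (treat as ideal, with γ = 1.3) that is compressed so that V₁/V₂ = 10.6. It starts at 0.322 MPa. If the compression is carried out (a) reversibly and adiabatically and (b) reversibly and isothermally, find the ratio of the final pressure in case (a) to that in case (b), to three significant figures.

P_adiabatic / P_isothermal ≈ 2.03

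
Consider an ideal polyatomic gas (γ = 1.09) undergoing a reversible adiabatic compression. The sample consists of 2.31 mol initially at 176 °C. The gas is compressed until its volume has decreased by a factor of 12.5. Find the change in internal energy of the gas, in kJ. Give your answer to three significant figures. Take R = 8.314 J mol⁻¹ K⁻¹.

ΔU ≈ 24.5 kJ

For a reversible adiabat TV^(γ−1) is constant, so T₂ = T₁ (V₁/V₂)^(γ−1).
T₁ = 176 °C = 449.1 K.
T₂ = 449.1 × 12.5^(0.09) = 563.8 K.
Q = 0, so ΔU = W_on_gas = nCᵥΔT with Cᵥ = R/(γ−1) = 92.38 J/(mol·K).
ΔU = 2.31 × 92.38 × (563.8 − 449.1) = 24460 J.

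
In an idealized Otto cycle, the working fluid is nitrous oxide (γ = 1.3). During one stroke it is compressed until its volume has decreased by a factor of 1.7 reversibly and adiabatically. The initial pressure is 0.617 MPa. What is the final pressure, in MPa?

Adiabatic: P₁V₁^γ = P₂V₂^γ ⇒ P₂ = P₁ (V₁/V₂)^γ.
P₂ = 0.617 × 1.7^(1.3) = 1.23 MPa.

P₂ ≈ 1.23 MPa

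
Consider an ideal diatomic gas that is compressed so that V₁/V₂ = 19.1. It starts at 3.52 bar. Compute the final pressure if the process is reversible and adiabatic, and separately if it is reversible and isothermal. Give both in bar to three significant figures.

adiabatic: 219 bar; isothermal: 67.2 bar

For a diatomic ideal gas γ = 7/5.
Isothermal: P₂ = P₁(V₁/V₂) = 3.52×19.1 = 67.23 bar.
Adiabatic: P₂ = P₁(V₁/V₂)^γ = 3.52×19.1^(7/5) = 218.8 bar.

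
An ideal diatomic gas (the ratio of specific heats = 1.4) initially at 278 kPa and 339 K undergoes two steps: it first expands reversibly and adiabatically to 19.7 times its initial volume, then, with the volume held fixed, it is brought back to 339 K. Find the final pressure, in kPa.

Adiabatic step (PV^γ = const): P₂ = 278×(1/19.7)^(1.4) = 4.283 kPa; T₂ = 339×(1/19.7)^(0.4) = 102.9 K.
Isochoric: P₃ = P₂(T₃/T₂) = 4.283 × (339/102.9) = 14.11 kPa.

P₃ ≈ 14.1 kPa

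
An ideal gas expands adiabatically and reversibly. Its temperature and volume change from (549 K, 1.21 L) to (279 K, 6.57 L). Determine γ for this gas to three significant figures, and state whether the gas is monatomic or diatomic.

TV^(γ−1) = const ⇒ γ − 1 = ln(T₂/T₁) / ln(V₁/V₂).
γ = 1 + ln(279/549) / ln(1.21/6.57) = 1.4.
γ ≈ 1.40 is close to 7/5, so the gas is diatomic.

γ ≈ 1.40; diatomic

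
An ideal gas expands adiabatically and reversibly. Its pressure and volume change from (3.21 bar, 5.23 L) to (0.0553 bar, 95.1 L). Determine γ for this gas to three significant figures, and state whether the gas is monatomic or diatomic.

PV^γ = const ⇒ γ = ln(P₂/P₁) / ln(V₁/V₂).
γ = ln(0.0553/3.21) / ln(5.23/95.1) = 1.4.
γ ≈ 1.40 is close to 7/5, so the gas is diatomic.

γ ≈ 1.40; diatomic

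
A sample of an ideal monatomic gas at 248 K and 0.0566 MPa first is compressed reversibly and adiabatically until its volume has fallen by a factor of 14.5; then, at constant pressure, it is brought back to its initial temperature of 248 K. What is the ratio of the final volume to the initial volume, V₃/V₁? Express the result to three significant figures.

V₃/V₁ ≈ 0.0116

For a monatomic ideal gas γ = 5/3.
Adiabatic step: V₂/V₁ = 0.06897; T₂ = T₁·14.5^(2/3) = 1475 K.
Isobaric step: V₃/V₂ = T₃/T₂ = 248/1475.
V₃/V₁ = (V₂/V₁)(V₃/V₂) = 0.06897 × (248/1475) = 0.0116.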